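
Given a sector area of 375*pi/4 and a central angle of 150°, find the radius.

Sector area A = πr² × θ/360, so r² = 360A / (πθ).
r² = 360 × 375*pi/4 / (π × 150)
r² = 225
r = 15

15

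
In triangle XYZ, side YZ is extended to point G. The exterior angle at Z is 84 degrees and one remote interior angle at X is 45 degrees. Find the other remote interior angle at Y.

By the exterior angle theorem: exterior angle = sum of remote interior angles.
84 = 45 + angle Y
angle Y = 84 - 45 = 39 degrees

39 degrees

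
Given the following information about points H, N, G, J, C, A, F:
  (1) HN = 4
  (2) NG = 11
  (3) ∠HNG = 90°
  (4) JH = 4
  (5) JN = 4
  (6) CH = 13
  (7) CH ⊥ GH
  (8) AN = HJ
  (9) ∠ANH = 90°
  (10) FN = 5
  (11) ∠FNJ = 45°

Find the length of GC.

Step 1: By the law of cosines on triangle GNH: GH² = 11² + 4² − 2·11·4·cos(90°) = 137, so GH = √137.
Step 2: By the law of cosines on triangle GHC: GC² = √137² + 13² − 2·√137·13·cos(90°) = 306, so GC = 3·√34.

Therefore, the length of GC = 3·√34.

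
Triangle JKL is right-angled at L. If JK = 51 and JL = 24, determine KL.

KL = sqrt(51^2 - 24^2) = sqrt(2025) = 45

45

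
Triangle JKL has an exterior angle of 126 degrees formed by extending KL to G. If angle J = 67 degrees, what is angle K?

angle K = 126 - 67 = 59 degrees (exterior angle theorem).

59 degrees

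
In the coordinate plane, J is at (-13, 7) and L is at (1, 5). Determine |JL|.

d = sqrt((1 - -13)^2 + (5 - 7)^2)
d = sqrt(14^2 + -2^2)
d = sqrt(196 + 4)
d = sqrt(200) = 10*sqrt(2)

10*sqrt(2)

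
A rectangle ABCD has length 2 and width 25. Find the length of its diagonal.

A rectangle's diagonal splits it into two right triangles, with the diagonal as the hypotenuse.
By the Pythagorean theorem, d^2 = 2^2 + 25^2 = 629.
Therefore d = sqrt(629).

sqrt(629)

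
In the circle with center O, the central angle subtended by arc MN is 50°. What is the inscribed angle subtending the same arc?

An inscribed angle intercepts an arc from a point on the circle, while the central angle intercepts the same arc from the center.
The inscribed angle is always half the central angle: 50° / 2 = 25°.

25°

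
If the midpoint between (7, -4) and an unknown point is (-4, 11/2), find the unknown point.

Using the midpoint formula: M = ((x1 + x2)/2, (y1 + y2)/2)
We know M = (-4, 11/2) and C = (7, -4)
For x: -4 = (7 + x2)/2, so x2 = 2*-4 - 7 = -15
For y: 11/2 = (-4 + y2)/2, so y2 = 2*11/2 - -4 = 15
A = (-15, 15)

(-15, 15)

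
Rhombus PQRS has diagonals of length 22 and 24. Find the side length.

The diagonals of a rhombus bisect each other at right angles.
Half-diagonals: 22/2 = 11 and 24/2 = 12
side = sqrt(11^2 + 12^2)
side = sqrt(121 + 144)
side = sqrt(265)

sqrt(265)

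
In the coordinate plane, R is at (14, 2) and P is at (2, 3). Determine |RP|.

d = sqrt((2 - 14)^2 + (3 - 2)^2)
d = sqrt(-12^2 + 1^2)
d = sqrt(144 + 1)
d = sqrt(145)

sqrt(145)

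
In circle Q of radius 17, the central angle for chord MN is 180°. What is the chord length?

Drop a perpendicular from the center to the chord, bisecting both the chord and the central angle.
Each half-chord = r sin(θ/2) = 17 sin(90°).
The full chord = 2 × 17 × sin(90°) = 34.

34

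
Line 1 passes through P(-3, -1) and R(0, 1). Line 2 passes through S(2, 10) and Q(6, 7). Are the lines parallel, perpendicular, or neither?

Slope of line 1: m1 = (1 - -1)/(0 - -3) = 2/3 = 2/3
Slope of line 2: m2 = (7 - 10)/(6 - 2) = -3/4 = -3/4
For parallel lines we need equal slopes: 2/3 != -3/4.
For perpendicular lines we need m1*m2 = -1: (2/3)(-3/4) = -1/2 != -1.
Since neither condition holds, the lines are neither parallel nor perpendicular.

Neither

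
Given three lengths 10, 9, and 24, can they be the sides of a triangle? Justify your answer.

Check the triangle inequality: 10 + 9 = 19 ≤ 24.
Since the sum of two sides does not exceed the third, no triangle can be formed.

No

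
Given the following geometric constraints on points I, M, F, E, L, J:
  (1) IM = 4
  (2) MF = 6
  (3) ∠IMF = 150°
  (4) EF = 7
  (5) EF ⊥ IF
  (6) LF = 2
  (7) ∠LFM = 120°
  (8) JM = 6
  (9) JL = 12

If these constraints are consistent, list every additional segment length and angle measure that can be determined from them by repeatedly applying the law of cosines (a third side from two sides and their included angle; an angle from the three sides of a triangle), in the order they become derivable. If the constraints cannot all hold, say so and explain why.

The constraints are consistent. Derivable facts, in order:
After 1 step:
- IF ≈ 9.67
- ML = 2·√13
After 2 steps:
- IE ≈ 11.94
- ∠FIM = 18.07°
- ∠FLM = 46.1°
- ∠FML = 13.9°
- ∠IFM = 11.93°
- ∠JLM = 22.41°
- ∠JML = 130.33°
- ∠LJM = 27.27°
After 3 steps:
- ∠EIF = 35.89°
- ∠FEI = 54.11°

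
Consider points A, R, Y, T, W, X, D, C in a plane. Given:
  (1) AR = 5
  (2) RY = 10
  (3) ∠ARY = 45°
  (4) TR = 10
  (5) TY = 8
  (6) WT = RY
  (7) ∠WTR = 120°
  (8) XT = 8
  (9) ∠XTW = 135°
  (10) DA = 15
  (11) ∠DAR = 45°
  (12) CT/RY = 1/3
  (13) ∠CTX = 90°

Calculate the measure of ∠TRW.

From the given relations: WT = RY = 10.
Step 1: By the law of cosines on triangle RTW: RW² = 10² + 10² − 2·10·10·cos(120°) = 300, so RW = 10·√3.
Step 2: By the inverse law of cosines on triangle TRW: cos(∠TRW) = (10² + (10·√3)² − 10²) / (2·10·10·√3) = 300/346.41 = 0.866, so ∠TRW = 30°.

Therefore, the measure of angle ∠TRW = 30°.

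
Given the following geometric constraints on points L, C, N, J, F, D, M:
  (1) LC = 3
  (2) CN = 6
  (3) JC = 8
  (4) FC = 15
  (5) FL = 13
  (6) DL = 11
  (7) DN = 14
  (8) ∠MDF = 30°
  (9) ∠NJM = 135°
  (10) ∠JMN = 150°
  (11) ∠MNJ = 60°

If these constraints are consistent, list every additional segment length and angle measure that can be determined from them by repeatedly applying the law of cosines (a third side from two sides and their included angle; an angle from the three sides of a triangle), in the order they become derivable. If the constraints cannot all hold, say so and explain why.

These constraints are not satisfiable: (9), (10) and (11) are the three interior angles of triangle NJM, which must sum to 180°, but 135° + 150° + 60° = 345°. No planar figure meets all of them, so nothing further can be derived.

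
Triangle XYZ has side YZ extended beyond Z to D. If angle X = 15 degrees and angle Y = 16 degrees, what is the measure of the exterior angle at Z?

Exterior angle = 15 + 16 = 31 degrees (exterior angle theorem).

31 degrees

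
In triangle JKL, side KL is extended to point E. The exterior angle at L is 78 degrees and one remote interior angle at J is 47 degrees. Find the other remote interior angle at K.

angle K = 78 - 47 = 31 degrees (exterior angle theorem).

31 degrees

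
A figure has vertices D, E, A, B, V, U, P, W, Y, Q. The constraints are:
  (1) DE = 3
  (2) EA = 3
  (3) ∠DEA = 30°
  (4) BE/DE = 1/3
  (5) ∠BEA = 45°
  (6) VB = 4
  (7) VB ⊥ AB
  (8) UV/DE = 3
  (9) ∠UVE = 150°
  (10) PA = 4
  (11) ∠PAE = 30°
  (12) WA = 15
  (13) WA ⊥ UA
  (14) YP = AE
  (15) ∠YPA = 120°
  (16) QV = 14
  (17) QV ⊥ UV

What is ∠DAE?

Step 1: By the law of cosines on triangle AED: AD² = 3² + 3² − 2·3·3·cos(30°) = 2.41, so AD ≈ 1.55.
Step 2: By the inverse law of cosines on triangle DAE: cos(∠DAE) = (1.55² + 3² − 3²) / (2·1.55·3) = 2.41/9.32 = 0.2588, so ∠DAE = 75°.

Therefore, the measure of angle ∠DAE = 75°.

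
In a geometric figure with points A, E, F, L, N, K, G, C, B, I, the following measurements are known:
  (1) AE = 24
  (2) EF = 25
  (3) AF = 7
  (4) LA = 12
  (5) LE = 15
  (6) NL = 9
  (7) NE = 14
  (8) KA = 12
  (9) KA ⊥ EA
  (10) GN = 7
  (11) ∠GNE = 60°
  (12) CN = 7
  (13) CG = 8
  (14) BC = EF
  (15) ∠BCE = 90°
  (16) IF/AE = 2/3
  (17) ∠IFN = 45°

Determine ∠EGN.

Step 1: By the law of cosines on triangle GNE: GE² = 7² + 14² − 2·7·14·cos(60°) = 147, so GE = 7·√3.
Step 2: By the inverse law of cosines on triangle EGN: cos(∠EGN) = ((7·√3)² + 7² − 14²) / (2·7·√3·7) = 0/169.74 = 0, so ∠EGN = 90°.

Therefore, the measure of angle ∠EGN = 90°.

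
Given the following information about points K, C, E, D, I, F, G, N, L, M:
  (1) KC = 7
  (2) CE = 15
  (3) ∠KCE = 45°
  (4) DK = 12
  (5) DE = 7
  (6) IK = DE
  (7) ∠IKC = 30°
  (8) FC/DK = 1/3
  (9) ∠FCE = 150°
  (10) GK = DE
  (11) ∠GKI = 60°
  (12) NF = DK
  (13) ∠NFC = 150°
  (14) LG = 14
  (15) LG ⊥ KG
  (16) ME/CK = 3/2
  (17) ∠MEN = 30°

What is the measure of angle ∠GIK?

From the given relations: IK = DE = 7; GK = DE = 7.
Step 1: By the law of cosines on triangle IKG: IG² = 7² + 7² − 2·7·7·cos(60°) = 49, so IG = 7.
Step 2: By the inverse law of cosines on triangle GIK: cos(∠GIK) = (7² + 7² − 7²) / (2·7·7) = 49/98 = 0.5, so ∠GIK = 60°.

Therefore, the measure of angle ∠GIK = 60°.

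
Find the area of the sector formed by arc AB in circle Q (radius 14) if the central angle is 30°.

Sector area = πr² × θ/360
= π × 14² × 1/12
= π × 196 × 1/12
= 49*pi/3

49*pi/3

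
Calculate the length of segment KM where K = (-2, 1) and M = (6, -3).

d = sqrt((8)^2 + (-4)^2) = sqrt(80) = 4*sqrt(5)

4*sqrt(5)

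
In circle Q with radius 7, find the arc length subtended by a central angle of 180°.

The full circumference is 2πr = 2π(7) = 14*pi.
The arc spans 180° out of 360°, which is a fraction of 1/2.
Arc length = 14*pi × 1/2 = 7*pi.

7*pi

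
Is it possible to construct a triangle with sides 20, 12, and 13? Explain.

Check all three triangle inequalities:
20 + 12 = 32 > 13 ✓
20 + 13 = 33 > 12 ✓
12 + 13 = 25 > 20 ✓
All conditions hold, so these sides form a valid triangle.

Yes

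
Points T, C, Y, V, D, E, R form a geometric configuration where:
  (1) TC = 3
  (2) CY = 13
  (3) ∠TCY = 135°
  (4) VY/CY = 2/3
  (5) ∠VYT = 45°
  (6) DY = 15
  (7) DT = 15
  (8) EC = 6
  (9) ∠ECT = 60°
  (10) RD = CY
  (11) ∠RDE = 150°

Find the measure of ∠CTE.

Step 1: By the law of cosines on triangle TCE: TE² = 3² + 6² − 2·3·6·cos(60°) = 27, so TE = 3·√3.
Step 2: By the inverse law of cosines on triangle CTE: cos(∠CTE) = (3² + (3·√3)² − 6²) / (2·3·3·√3) = 0/31.18 = 0, so ∠CTE = 90°.

Therefore, the measure of angle ∠CTE = 90°.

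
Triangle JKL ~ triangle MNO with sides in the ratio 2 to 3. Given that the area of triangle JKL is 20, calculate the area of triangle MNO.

The ratio of areas of similar triangles = (side ratio)^2.
Side ratio = 2:3, so area ratio = 4:9.
Area of MNO / Area of JKL = 9/4
Area of MNO = 20 * 9/4 = 45

45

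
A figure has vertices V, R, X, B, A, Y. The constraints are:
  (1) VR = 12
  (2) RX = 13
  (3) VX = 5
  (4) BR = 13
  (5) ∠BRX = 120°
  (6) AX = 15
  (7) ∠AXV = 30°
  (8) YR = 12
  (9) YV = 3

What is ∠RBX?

Step 1: By the law of cosines on triangle BRX: BX² = 13² + 13² − 2·13·13·cos(120°) = 507, so BX = 13·√3.
Step 2: By the inverse law of cosines on triangle RBX: cos(∠RBX) = (13² + (13·√3)² − 13²) / (2·13·13·√3) = 507/585.43 = 0.866, so ∠RBX = 30°.

Therefore, the measure of angle ∠RBX = 30°.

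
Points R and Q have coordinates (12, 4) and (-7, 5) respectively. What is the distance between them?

The horizontal distance is |-7 - 12| = 19 and the vertical distance is |5 - 4| = 1.
By the Pythagorean theorem, d = sqrt(19^2 + 1^2) = sqrt(362).

sqrt(362)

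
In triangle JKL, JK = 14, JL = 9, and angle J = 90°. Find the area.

Area = (1/2) * JK * JL * sin(J)
Area = (1/2) * 14 * 9 * sin(90°)
Area = (1/2) * 14 * 9 * 1
Area = 63

63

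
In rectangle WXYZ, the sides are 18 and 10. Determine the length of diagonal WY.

d = sqrt(18^2 + 10^2) = sqrt(424) = 2*sqrt(106)

2*sqrt(106)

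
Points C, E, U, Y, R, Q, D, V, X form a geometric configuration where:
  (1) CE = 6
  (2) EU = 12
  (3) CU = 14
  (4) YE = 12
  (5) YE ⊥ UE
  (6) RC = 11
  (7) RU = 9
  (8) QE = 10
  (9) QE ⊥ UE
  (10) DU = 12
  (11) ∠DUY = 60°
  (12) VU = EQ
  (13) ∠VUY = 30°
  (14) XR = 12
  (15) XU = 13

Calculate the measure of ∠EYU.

Step 1: By the law of cosines on triangle YEU: YU² = 12² + 12² − 2·12·12·cos(90°) = 288, so YU = 12·√2.
Step 2: By the inverse law of cosines on triangle EYU: cos(∠EYU) = (12² + (12·√2)² − 12²) / (2·12·12·√2) = 288/407.29 = 0.7071, so ∠EYU = 45°.

Therefore, the measure of angle ∠EYU = 45°.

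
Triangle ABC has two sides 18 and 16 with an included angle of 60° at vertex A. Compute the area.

When two sides and the included angle are known, the area formula is (1/2)ab sin(C).
The height from one side to the opposite vertex is 16 sin(60°) = 8*sqrt(3).
Area = (1/2) * 18 * 8*sqrt(3) = 72*sqrt(3).

72*sqrt(3)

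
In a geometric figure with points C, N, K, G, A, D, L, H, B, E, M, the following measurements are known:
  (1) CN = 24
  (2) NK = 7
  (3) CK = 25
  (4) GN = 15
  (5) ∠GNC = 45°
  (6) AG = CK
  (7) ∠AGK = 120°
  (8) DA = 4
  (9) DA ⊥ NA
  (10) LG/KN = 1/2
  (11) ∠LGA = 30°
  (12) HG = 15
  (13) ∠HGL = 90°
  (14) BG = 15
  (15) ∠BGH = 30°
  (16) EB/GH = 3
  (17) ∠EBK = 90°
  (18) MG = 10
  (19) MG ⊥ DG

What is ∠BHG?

Step 1: By the law of cosines on triangle HGB: HB² = 15² + 15² − 2·15·15·cos(30°) = 60.29, so HB ≈ 7.76.
Step 2: By the inverse law of cosines on triangle BHG: cos(∠BHG) = (7.76² + 15² − 15²) / (2·7.76·15) = 60.29/232.94 = 0.2588, so ∠BHG = 75°.

Therefore, the measure of angle ∠BHG = 75°.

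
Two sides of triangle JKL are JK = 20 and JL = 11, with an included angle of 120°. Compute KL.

When two sides and the included angle are known, the law of cosines gives the third side.
c^2 = a^2 + b^2 - 2ab cos(C) generalizes the Pythagorean theorem to non-right triangles.
Here: KL^2 = 400 + 121 - 440*(-1/2) = 741
KL = sqrt(741)

sqrt(741)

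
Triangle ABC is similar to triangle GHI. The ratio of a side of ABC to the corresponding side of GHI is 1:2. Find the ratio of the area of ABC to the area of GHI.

The ratio of areas of similar triangles equals the square of the side ratio.
Side ratio = 1:2
Area ratio = (1/2)^2 = 1/4 = 1:4

1:4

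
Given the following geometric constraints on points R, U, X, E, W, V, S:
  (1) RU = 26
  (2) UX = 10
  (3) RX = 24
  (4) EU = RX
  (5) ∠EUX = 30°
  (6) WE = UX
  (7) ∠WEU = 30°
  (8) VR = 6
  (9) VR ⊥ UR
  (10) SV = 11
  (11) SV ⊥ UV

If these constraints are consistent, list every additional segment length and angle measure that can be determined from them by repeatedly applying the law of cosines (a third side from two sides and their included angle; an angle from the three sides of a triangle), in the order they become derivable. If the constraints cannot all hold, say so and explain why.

The constraints are consistent. Derivable facts, in order:
After 1 step:
- UV = 2·√178
- UW ≈ 16.13
- XE ≈ 16.13
- ∠RUX = 67.38°
- ∠RXU = 90°
- ∠URX = 22.62°
After 2 steps:
- US = 7·√17
- ∠EUW = 18.05°
- ∠EWU = 131.95°
- ∠EXU = 131.95°
- ∠RUV = 12.99°
- ∠RVU = 77.01°
- ∠UEX = 18.05°
After 3 steps:
- ∠SUV = 22.4°
- ∠USV = 67.6°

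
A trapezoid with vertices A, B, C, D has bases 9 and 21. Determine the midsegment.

The midsegment of a trapezoid = (base1 + base2) / 2
midsegment = (9 + 21) / 2
midsegment = 30 / 2
midsegment = 15

15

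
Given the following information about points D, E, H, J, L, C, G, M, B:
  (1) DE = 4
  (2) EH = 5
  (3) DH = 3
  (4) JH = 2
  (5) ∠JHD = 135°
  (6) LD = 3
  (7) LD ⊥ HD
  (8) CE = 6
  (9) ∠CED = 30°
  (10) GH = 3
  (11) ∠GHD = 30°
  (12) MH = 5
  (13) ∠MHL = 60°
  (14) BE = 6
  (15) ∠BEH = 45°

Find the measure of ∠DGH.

Step 1: By the law of cosines on triangle GHD: GD² = 3² + 3² − 2·3·3·cos(30°) = 2.41, so GD ≈ 1.55.
Step 2: By the inverse law of cosines on triangle DGH: cos(∠DGH) = (1.55² + 3² − 3²) / (2·1.55·3) = 2.41/9.32 = 0.2588, so ∠DGH = 75°.

Therefore, the measure of angle ∠DGH = 75°.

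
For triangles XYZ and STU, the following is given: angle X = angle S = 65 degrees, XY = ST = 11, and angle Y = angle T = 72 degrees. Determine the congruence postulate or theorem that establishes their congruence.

The given information provides:
angle X = angle S = 65 degrees, XY = ST = 11, and angle Y = angle T = 72 degrees
This matches the ASA congruence theorem.
Two pairs of corresponding angles and the included side are equal (Angle-Side-Angle).

ASA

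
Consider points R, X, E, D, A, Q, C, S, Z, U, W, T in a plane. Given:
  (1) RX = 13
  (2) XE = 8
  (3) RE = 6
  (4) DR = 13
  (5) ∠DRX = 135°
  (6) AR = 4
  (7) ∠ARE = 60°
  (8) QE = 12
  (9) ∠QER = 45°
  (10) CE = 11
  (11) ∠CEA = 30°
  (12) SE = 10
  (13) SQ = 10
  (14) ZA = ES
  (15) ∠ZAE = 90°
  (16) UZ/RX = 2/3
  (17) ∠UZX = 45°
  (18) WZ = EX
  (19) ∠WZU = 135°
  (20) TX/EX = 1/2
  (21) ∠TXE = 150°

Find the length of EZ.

From the given relations: ZA = ES = 10.
Step 1: By the law of cosines on triangle ERA: EA² = 6² + 4² − 2·6·4·cos(60°) = 28, so EA = 2·√7.
Step 2: By the law of cosines on triangle EAZ: EZ² = (2·√7)² + 10² − 2·2·√7·10·cos(90°) = 128, so EZ = 8·√2.

Therefore, the length of EZ = 8·√2.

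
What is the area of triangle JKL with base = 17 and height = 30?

Area = (1/2) * base * height
Area = (1/2) * 17 * 30
Area = 255

255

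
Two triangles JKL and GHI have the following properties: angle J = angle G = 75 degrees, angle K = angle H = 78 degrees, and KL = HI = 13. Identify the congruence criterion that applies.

The given information matches AAS: Two pairs of corresponding angles and a non-included side are equal (Angle-Angle-Side).

AAS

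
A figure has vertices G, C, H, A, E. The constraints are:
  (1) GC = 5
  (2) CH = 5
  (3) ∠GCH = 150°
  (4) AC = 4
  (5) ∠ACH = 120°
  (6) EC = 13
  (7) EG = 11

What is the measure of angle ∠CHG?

Step 1: By the law of cosines on triangle HCG: HG² = 5² + 5² − 2·5·5·cos(150°) = 93.3, so HG ≈ 9.66.
Step 2: By the inverse law of cosines on triangle CHG: cos(∠CHG) = (5² + 9.66² − 5²) / (2·5·9.66) = 93.3/96.59 = 0.9659, so ∠CHG = 15°.

Therefore, the measure of angle ∠CHG = 15°.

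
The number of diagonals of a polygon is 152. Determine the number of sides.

Using d = n(n - 3)/2, we solve 152 = n(n - 3)/2.
So n(n - 3) = 304.
Testing n = 19: 19 * 16 = 304 = 304. Correct.
The polygon has 19 sides.

19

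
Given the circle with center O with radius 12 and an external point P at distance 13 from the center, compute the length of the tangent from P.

The tangent, radius, and line from the external point to the center form a right triangle.
The right angle is where the tangent meets the radius.
By the Pythagorean theorem: tangent² + 12² = 13²
tangent² = 169 - 144 = 25
tangent = 5

5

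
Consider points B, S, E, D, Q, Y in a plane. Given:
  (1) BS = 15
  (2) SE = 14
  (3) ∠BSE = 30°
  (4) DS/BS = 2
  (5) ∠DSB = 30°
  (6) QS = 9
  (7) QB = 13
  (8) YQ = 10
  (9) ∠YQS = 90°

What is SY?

Step 1: By the law of cosines on triangle SQY: SY² = 9² + 10² − 2·9·10·cos(90°) = 181, so SY = √181.

Therefore, the length of SY = √181.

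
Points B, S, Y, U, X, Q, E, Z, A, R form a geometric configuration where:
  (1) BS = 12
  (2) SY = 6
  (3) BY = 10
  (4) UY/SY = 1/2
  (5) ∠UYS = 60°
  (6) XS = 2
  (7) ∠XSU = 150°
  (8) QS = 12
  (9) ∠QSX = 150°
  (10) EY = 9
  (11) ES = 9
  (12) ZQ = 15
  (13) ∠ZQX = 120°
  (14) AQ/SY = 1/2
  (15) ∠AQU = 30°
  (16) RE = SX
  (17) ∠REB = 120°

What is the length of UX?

From the given relations: UY = 1/2·SY = 1/2·6 = 3.
Step 1: By the law of cosines on triangle UYS: US² = 3² + 6² − 2·3·6·cos(60°) = 27, so US = 3·√3.
Step 2: By the law of cosines on triangle USX: UX² = (3·√3)² + 2² − 2·3·√3·2·cos(150°) = 49, so UX = 7.

Therefore, the length of UX = 7.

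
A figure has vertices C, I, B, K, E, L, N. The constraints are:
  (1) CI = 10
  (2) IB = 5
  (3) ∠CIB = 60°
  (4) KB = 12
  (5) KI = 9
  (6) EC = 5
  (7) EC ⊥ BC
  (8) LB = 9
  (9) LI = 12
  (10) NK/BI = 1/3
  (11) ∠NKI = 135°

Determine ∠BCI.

Step 1: By the law of cosines on triangle CIB: CB² = 10² + 5² − 2·10·5·cos(60°) = 75, so CB = 5·√3.
Step 2: By the inverse law of cosines on triangle BCI: cos(∠BCI) = ((5·√3)² + 10² − 5²) / (2·5·√3·10) = 150/173.21 = 0.866, so ∠BCI = 30°.

Therefore, the measure of angle ∠BCI = 30°.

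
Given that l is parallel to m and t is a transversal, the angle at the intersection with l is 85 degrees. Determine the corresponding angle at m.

Corresponding angles are equal: 85 degrees.

85 degrees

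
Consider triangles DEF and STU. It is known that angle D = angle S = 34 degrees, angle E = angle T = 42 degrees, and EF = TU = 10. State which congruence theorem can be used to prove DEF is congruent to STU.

The given information matches AAS: Two pairs of corresponding angles and a non-included side are equal (Angle-Angle-Side).

AAS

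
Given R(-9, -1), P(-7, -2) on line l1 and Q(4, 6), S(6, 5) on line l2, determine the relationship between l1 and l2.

Slope of line 1: m1 = (-2 - -1)/(-7 - -9) = -1/2 = -1/2
Slope of line 2: m2 = (5 - 6)/(6 - 4) = -1/2 = -1/2
m1 = m2, so the lines are parallel.

Parallel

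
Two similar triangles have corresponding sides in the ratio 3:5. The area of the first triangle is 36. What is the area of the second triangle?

For similar figures, the area ratio equals the square of the side ratio.
Side ratio (the first triangle to the second triangle) = 3:5, so area ratio = 3^2:5^2 = 9:25.
If the area of the first triangle is 36, then the area of the second triangle = 36 * (25/9) = 100.

100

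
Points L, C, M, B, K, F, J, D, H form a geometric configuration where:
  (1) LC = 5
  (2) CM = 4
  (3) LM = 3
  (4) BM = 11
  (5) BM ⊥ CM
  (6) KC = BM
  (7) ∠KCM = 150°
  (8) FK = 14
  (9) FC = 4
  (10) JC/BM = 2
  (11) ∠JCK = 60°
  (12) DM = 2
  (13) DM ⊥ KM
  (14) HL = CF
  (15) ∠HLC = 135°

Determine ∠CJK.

From the given relations: JC = 2·BM = 2·11 = 22; KC = BM = 11.
Step 1: By the law of cosines on triangle JCK: JK² = 22² + 11² − 2·22·11·cos(60°) = 363, so JK = 11·√3.
Step 2: By the inverse law of cosines on triangle CJK: cos(∠CJK) = (22² + (11·√3)² − 11²) / (2·22·11·√3) = 726/838.31 = 0.866, so ∠CJK = 30°.

Therefore, the measure of angle ∠CJK = 30°.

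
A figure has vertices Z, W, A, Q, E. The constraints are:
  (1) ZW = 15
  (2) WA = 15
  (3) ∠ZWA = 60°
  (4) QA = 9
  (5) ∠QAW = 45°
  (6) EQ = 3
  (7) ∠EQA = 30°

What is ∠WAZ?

Step 1: By the law of cosines on triangle AWZ: AZ² = 15² + 15² − 2·15·15·cos(60°) = 225, so AZ = 15.
Step 2: By the inverse law of cosines on triangle WAZ: cos(∠WAZ) = (15² + 15² − 15²) / (2·15·15) = 225/450 = 0.5, so ∠WAZ = 60°.

Therefore, the measure of angle ∠WAZ = 60°.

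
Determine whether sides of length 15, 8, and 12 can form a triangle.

Sort the sides: 8, 12, 15.
It suffices to check that the sum of the two smallest exceeds the largest:
8 + 12 = 20 > 15. ✓
Yes, a valid triangle can be formed.

Yes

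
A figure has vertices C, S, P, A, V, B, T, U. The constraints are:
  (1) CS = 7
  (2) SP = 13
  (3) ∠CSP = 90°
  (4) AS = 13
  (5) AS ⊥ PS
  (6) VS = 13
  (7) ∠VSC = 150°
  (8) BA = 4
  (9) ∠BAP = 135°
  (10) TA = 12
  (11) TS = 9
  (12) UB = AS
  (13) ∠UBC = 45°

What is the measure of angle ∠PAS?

Step 1: By the law of cosines on triangle ASP: AP² = 13² + 13² − 2·13·13·cos(90°) = 338, so AP = 13·√2.
Step 2: By the inverse law of cosines on triangle PAS: cos(∠PAS) = ((13·√2)² + 13² − 13²) / (2·13·√2·13) = 338/478 = 0.7071, so ∠PAS = 45°.

Therefore, the measure of angle ∠PAS = 45°.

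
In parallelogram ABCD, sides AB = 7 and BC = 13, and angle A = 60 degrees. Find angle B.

Opposite sides of a parallelogram are parallel, so consecutive angles form co-interior angles on a transversal.
Co-interior angles sum to 180°, giving angle B = 180 - 60 = 120 degrees.

120 degrees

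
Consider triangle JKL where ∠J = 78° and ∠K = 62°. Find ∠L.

The interior angles sum to 180°: angle L = 180 - 78 - 62 = 40°.
The triangle is acute (angles 78°, 62°, 40°).

40 degrees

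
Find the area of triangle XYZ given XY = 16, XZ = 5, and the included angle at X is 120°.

When two sides and the included angle are known, the area formula is (1/2)ab sin(C).
The height from one side to the opposite vertex is 5 sin(120°) = 5*sqrt(3)/2.
Area = (1/2) * 16 * 5*sqrt(3)/2 = 20*sqrt(3).

20*sqrt(3)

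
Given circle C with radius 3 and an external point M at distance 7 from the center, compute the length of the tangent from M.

The tangent, radius, and line from the external point to the center form a right triangle.
The right angle is where the tangent meets the radius.
By the Pythagorean theorem: tangent² + 3² = 7²
tangent² = 49 - 9 = 40
tangent = 2*sqrt(10)

2*sqrt(10)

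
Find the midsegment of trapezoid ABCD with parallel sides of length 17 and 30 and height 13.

The midsegment (median) of a trapezoid connects the midpoints of the non-parallel sides.
Its length is the average of the two bases: (17 + 30) / 2 = 47/2.

47/2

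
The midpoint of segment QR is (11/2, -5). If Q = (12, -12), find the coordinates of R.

Using the midpoint formula: M = ((x1 + x2)/2, (y1 + y2)/2)
We know M = (11/2, -5) and Q = (12, -12)
For x: 11/2 = (12 + x2)/2, so x2 = 2*11/2 - 12 = -1
For y: -5 = (-12 + y2)/2, so y2 = 2*-5 - -12 = 2
R = (-1, 2)

(-1, 2)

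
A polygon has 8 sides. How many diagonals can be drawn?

Total line segments between 8 vertices = C(8,2) = 28.
Subtract the 8 sides: 28 - 8 = 20 diagonals.

20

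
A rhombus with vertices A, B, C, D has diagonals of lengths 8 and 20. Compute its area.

The diagonals of a rhombus divide it into four right triangles.
Each triangle has legs 8/ 2 = 4 and 20/2 = 10, so each has area (1/2)*4*10 = 20.
Four such triangles give total area = (d1 * d2) / 2 = 80.

80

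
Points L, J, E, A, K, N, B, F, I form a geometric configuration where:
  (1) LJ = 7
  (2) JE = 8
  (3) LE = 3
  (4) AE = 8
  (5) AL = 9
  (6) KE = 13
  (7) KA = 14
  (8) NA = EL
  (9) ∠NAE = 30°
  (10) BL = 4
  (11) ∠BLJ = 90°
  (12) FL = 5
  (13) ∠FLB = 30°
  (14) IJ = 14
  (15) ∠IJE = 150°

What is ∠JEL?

Step 1: By the inverse law of cosines on triangle JEL: cos(∠JEL) = (8² + 3² − 7²) / (2·8·3) = 24/48 = 0.5, so ∠JEL = 60°.

Therefore, the measure of angle ∠JEL = 60°.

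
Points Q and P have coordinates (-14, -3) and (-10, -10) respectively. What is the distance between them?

d = sqrt((-10 - -14)^2 + (-10 - -3)^2)
d = sqrt(4^2 + -7^2)
d = sqrt(16 + 49)
d = sqrt(65)

sqrt(65)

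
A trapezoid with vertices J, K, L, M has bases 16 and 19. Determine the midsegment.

midsegment = (16 + 19) / 2 = 35 / 2 = 35/2

35/2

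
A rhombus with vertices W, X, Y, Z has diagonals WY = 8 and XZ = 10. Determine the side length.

Half-diagonals are 4 and 5. side = sqrt(4^2 + 5^2) = sqrt(41)

sqrt(41)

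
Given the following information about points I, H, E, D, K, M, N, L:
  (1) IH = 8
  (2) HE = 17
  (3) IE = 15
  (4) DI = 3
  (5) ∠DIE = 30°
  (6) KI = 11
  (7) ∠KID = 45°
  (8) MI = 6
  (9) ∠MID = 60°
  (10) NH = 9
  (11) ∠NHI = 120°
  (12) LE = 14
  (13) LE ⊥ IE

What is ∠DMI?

Step 1: By the law of cosines on triangle MID: MD² = 6² + 3² − 2·6·3·cos(60°) = 27, so MD = 3·√3.
Step 2: By the inverse law of cosines on triangle DMI: cos(∠DMI) = ((3·√3)² + 6² − 3²) / (2·3·√3·6) = 54/62.35 = 0.866, so ∠DMI = 30°.

Therefore, the measure of angle ∠DMI = 30°.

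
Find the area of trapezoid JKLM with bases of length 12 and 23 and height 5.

A trapezoid's area equals the midsegment times the height.
The midsegment is (12 + 23) / 2 = 35/2.
Area = 35/2 * 5 = 175/2.

175/2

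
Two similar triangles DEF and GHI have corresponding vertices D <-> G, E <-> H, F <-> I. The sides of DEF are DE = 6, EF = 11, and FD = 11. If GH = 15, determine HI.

Similar triangles have proportional sides. Setting up the proportion:
GH / DE = HI / EF
15 / 6 = HI / 11
HI = 11 * 15 / 6 = 55/2.

55/2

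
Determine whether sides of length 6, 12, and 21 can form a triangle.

Check the triangle inequality: 6 + 12 = 18 ≤ 21.
Since the sum of two sides does not exceed the third, no triangle can be formed.

No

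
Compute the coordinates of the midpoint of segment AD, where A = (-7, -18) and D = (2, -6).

The midpoint is the point halfway along the segment.
Move half the horizontal distance: -7 + (2 - -7)/2 = -7 + 9/2 = -5/2
Move half the vertical distance: -18 + (-6 - -18)/2 = -18 + 12/2 = -12
Midpoint = (-5/2, -12)

(-5/2, -12)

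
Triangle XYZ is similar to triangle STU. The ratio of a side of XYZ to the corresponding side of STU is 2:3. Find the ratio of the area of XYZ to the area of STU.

Area ratio = (side ratio)^2 = (2/3)^2 = 4:9.

4:9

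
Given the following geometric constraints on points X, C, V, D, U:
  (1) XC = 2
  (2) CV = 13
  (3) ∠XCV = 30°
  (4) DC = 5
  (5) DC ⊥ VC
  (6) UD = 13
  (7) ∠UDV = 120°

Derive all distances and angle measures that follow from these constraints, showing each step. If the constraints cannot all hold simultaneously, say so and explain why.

The constraints are consistent.

Step 1: From XC = 2, CV = 13, and ∠XCV = 30°, by the law of cosines:
  XV² = XC² + CV² - 2·XC·CV·cos(30°) = 4 + 169 - 45.03 = 128
  XV ≈ 11.31

Step 2: From VC = 13, CD = 5, and ∠VCD = 90°, by the law of cosines:
  VD² = VC² + CD² - 2·VC·CD·cos(90°) = 169 + 25 - 0 = 194
  VD = √194

Step 3: From VD = √194, DU = 13, and ∠VDU = 120°, by the law of cosines:
  VU² = VD² + DU² - 2·VD·DU·cos(120°) = 194 + 169 + 181.1 = 544.1
  VU ≈ 23.33

Step 4: From XC = 2, XV = 11.31, CV = 13, by the inverse law of cosines:
  cos(∠CXV) = (XC² + XV² - CV²) / (2·XC·XV)
  ∠CXV = 144.93°

Step 5: From VC = 13, VD = √194, CD = 5, by the inverse law of cosines:
  cos(∠CVD) = (VC² + VD² - CD²) / (2·VC·VD)
  ∠CVD = 21.04°

Step 6: From VC = 13, VX = 11.31, CX = 2, by the inverse law of cosines:
  cos(∠CVX) = (VC² + VX² - CX²) / (2·VC·VX)
  ∠CVX = 5.07°

Step 7: From DC = 5, DV = √194, CV = 13, by the inverse law of cosines:
  cos(∠CDV) = (DC² + DV² - CV²) / (2·DC·DV)
  ∠CDV = 68.96°

Step 8: From VD = √194, VU = 23.33, DU = 13, by the inverse law of cosines:
  cos(∠DVU) = (VD² + VU² - DU²) / (2·VD·VU)
  ∠DVU = 28.86°

Step 9: From UD = 13, UV = 23.33, DV = √194, by the inverse law of cosines:
  cos(∠DUV) = (UD² + UV² - DV²) / (2·UD·UV)
  ∠DUV = 31.14°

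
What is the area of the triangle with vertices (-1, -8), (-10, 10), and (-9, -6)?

The Shoelace formula computes the area from vertex coordinates by summing cross products.
For vertices (-1,-8), (-10,10), (-9,-6):
Signed sum = -1*10 - -10*-8 + -10*-6 - -9*10 + -9*-8 - -1*-6
= -90 + 150 + 66 = 126
Area = (1/2)|126| = 63.

63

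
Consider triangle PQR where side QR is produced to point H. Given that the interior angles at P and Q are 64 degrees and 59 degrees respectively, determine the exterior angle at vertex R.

The interior angle at R is 180 - 64 - 59 = 57 degrees.
The exterior angle and interior angle at R are supplementary:
Exterior angle = 180 - 57 = 123 degrees.

123 degrees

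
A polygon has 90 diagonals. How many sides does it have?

Using d = n(n - 3)/2, we solve 90 = n(n - 3)/2.
So n(n - 3) = 180.
Testing n = 15: 15 * 12 = 180 = 180. Correct.
The polygon has 15 sides.

15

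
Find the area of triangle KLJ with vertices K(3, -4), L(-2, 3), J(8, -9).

Using the Shoelace formula for a triangle:
Area = (1/2)|x0(y1 - y2) + x1(y2 - y0) + x2(y0 - y1)|
Area = (1/2)|3(3 - -9) + -2(-9 - -4) + 8(-4 - 3)|
Area = (1/2)|36 + 10 + -56|
Area = (1/2)|-10|
Area = (1/2)(10)
Area = 5

5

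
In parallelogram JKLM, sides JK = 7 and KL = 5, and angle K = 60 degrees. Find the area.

Area = a * b * sin(theta)
Area = 7 * 5 * sin(60 degrees)
Area = 35 * sqrt(3)/2
Area = 35*sqrt(3)/2

35*sqrt(3)/2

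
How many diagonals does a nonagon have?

The number of diagonals in an n-gon is n(n - 3)/2.
For n = 9: 9(9 - 3)/2 = 9 × 6 / 2 = 27.

27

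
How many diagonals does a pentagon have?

The number of diagonals in an n-gon is n(n - 3)/2.
For n = 5: 5(5 - 3)/2 = 5 × 2 / 2 = 5.

5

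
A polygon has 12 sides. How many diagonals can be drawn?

Each of the 12 vertices connects to 9 non-adjacent vertices via diagonals.
Total connections = 12 × 9 = 108, but each diagonal is counted twice.
Number of diagonals = 108 / 2 = 54.

54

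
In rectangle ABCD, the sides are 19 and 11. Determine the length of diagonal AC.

Using the Pythagorean theorem:
d² = 19² + 11² = 361 + 121 = 482
d = sqrt(482)

sqrt(482)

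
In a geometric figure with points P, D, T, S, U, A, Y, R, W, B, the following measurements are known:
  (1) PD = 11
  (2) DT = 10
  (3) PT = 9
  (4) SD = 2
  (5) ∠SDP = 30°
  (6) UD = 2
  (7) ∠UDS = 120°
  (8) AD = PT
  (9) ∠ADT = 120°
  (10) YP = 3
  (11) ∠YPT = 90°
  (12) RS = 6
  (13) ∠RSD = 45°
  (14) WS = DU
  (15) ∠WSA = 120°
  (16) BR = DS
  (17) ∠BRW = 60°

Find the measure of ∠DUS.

Step 1: By the law of cosines on triangle UDS: US² = 2² + 2² − 2·2·2·cos(120°) = 12, so US = 2·√3.
Step 2: By the inverse law of cosines on triangle DUS: cos(∠DUS) = (2² + (2·√3)² − 2²) / (2·2·2·√3) = 12/13.86 = 0.866, so ∠DUS = 30°.

Therefore, the measure of angle ∠DUS = 30°.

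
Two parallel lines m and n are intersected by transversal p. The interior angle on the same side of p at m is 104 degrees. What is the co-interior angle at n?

Co-interior (same-side interior) angles are between the parallel lines on the same side of the transversal.
Unlike corresponding or alternate interior angles, they are supplementary rather than equal.
So the angle = 180 - 104 = 76 degrees.

76 degrees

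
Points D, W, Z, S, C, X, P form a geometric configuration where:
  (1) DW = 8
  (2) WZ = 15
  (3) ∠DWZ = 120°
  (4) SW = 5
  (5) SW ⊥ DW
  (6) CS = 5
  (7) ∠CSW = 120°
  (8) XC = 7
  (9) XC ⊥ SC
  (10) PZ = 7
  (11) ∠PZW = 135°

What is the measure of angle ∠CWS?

Step 1: By the law of cosines on triangle WSC: WC² = 5² + 5² − 2·5·5·cos(120°) = 75, so WC = 5·√3.
Step 2: By the inverse law of cosines on triangle CWS: cos(∠CWS) = ((5·√3)² + 5² − 5²) / (2·5·√3·5) = 75/86.6 = 0.866, so ∠CWS = 30°.

Therefore, the measure of angle ∠CWS = 30°.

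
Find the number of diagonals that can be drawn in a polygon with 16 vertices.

Total line segments between 16 vertices = C(16,2) = 120.
Subtract the 16 sides: 120 - 16 = 104 diagonals.

104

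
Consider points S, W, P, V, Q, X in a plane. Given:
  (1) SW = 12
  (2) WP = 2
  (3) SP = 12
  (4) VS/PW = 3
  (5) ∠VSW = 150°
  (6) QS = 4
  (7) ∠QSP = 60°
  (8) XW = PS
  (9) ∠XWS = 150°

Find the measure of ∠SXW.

From the given relations: XW = PS = 12.
Step 1: By the law of cosines on triangle XWS: XS² = 12² + 12² − 2·12·12·cos(150°) = 537.42, so XS ≈ 23.18.
Step 2: By the inverse law of cosines on triangle SXW: cos(∠SXW) = (23.18² + 12² − 12²) / (2·23.18·12) = 537.42/556.37 = 0.9659, so ∠SXW = 15°.

Therefore, the measure of angle ∠SXW = 15°.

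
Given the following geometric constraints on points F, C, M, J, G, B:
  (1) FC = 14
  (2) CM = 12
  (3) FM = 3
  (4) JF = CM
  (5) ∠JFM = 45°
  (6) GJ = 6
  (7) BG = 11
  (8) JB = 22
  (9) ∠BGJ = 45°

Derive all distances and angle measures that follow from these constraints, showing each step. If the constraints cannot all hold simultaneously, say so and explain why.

These constraints are not satisfiable: by the triangle inequality in triangle GJB, (6) GJ = 6 and (7) BG = 11 force JB ≤ 6 + 11 = 17, but (8) says JB = 22. No planar figure meets all of them, so nothing further can be derived.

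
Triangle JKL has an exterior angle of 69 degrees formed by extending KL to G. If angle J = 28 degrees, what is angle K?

By the exterior angle theorem: exterior angle = sum of remote interior angles.
69 = 28 + angle K
angle K = 69 - 28 = 41 degrees

41 degrees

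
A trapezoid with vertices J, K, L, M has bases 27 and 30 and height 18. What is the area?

Area of a trapezoid = (base1 + base2) * height / 2
Area = (27 + 30) * 18 / 2
Area = 57 * 18 / 2
Area = 1026 / 2
Area = 513

513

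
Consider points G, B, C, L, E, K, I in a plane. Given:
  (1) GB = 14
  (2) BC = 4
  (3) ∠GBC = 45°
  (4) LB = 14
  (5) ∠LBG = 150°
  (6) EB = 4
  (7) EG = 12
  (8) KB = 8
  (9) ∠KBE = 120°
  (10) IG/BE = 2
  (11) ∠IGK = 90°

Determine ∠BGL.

Step 1: By the law of cosines on triangle GBL: GL² = 14² + 14² − 2·14·14·cos(150°) = 731.48, so GL ≈ 27.05.
Step 2: By the inverse law of cosines on triangle BGL: cos(∠BGL) = (14² + 27.05² − 14²) / (2·14·27.05) = 731.48/757.29 = 0.9659, so ∠BGL = 15°.

Therefore, the measure of angle ∠BGL = 15°.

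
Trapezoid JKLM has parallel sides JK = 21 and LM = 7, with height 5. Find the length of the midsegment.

The midsegment (median) of a trapezoid connects the midpoints of the non-parallel sides.
Its length is the average of the two bases: (21 + 7) / 2 = 14.

14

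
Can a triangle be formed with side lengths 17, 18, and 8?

For three segments to close into a triangle, no single side can be as long as the other two combined.
The longest side is 18, and 8 + 17 = 25 > 18.
A triangle can be formed.

Yes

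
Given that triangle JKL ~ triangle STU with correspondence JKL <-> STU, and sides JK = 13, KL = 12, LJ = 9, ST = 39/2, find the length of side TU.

Since the triangles are similar, the ratio of corresponding sides is constant.
Scale factor k = ST / JK = 39/2 / 13 = 3/2
TU = k * KL = 3/2 * 12 = 18

18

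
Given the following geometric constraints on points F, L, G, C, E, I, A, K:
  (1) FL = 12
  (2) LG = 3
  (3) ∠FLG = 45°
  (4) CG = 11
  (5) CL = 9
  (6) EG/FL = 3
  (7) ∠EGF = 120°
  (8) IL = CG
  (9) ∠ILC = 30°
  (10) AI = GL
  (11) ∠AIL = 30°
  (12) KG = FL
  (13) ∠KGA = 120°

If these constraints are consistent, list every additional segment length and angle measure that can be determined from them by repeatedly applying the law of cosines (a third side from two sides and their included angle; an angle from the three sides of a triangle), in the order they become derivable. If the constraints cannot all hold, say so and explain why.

The constraints are consistent. Derivable facts, in order:
After 1 step:
- CI ≈ 5.53
- FG ≈ 10.1
- LA ≈ 8.53
- ∠CGL = 42.06°
- ∠CLG = 125.03°
- ∠GCL = 12.9°
After 2 steps:
- FE ≈ 41.97
- ∠ALI = 10.12°
- ∠CIL = 54.53°
- ∠FGL = 122.88°
- ∠GFL = 12.12°
- ∠IAL = 139.88°
- ∠ICL = 95.47°
After 3 steps:
- ∠EFG = 47.97°
- ∠FEG = 12.03°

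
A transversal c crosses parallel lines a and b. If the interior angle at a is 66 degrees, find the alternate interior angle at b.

Alternate interior angles are equal: 66 degrees.

66 degrees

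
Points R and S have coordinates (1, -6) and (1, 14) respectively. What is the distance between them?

d = sqrt((1 - 1)^2 + (14 - -6)^2)
d = sqrt(0^2 + 20^2)
d = sqrt(0 + 400)
d = sqrt(400) = 20

20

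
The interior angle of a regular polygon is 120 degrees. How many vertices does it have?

The exterior angle is the supplement of the interior angle: 180 - 120 = 60 degrees.
Since the exterior angles of any convex polygon sum to 360 degrees, the number of sides is 360 / 60 = 6.

6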